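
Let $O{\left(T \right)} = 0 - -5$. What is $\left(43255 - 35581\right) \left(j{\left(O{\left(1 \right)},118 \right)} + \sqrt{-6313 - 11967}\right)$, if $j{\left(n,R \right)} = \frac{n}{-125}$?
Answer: $- \frac{7674}{25} + 15348 i \sqrt{4570} \approx -306.96 + 1.0376 \cdot 10^{6} i$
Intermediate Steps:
$O{\left(T \right)} = 5$ ($O{\left(T \right)} = 0 + 5 = 5$)
$j{\left(n,R \right)} = - \frac{n}{125}$ ($j{\left(n,R \right)} = n \left(- \frac{1}{125}\right) = - \frac{n}{125}$)
$\left(43255 - 35581\right) \left(j{\left(O{\left(1 \right)},118 \right)} + \sqrt{-6313 - 11967}\right) = \left(43255 - 35581\right) \left(\left(- \frac{1}{125}\right) 5 + \sqrt{-6313 - 11967}\right) = 7674 \left(- \frac{1}{25} + \sqrt{-18280}\right) = 7674 \left(- \frac{1}{25} + 2 i \sqrt{4570}\right) = - \frac{7674}{25} + 15348 i \sqrt{4570}$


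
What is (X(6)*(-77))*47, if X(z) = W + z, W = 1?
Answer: -25333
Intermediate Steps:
X(z) = 1 + z
(X(6)*(-77))*47 = ((1 + 6)*(-77))*47 = (7*(-77))*47 = -539*47 = -25333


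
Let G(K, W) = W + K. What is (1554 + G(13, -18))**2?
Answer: 2399401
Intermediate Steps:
G(K, W) = K + W
(1554 + G(13, -18))**2 = (1554 + (13 - 18))**2 = (1554 - 5)**2 = 1549**2 = 2399401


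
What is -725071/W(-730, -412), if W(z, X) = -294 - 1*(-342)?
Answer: -725071/48 ≈ -15106.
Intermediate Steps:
W(z, X) = 48 (W(z, X) = -294 + 342 = 48)
-725071/W(-730, -412) = -725071/48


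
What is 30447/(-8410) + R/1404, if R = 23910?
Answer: 6597313/491985 ≈ 13.410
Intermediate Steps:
30447/(-8410) + R/1404 = 30447/(-8410) + 23910/1404 = 30447*(-1/8410) + 23910*(1/1404) = -30447/8410 + 3985/234 = 6597313/491985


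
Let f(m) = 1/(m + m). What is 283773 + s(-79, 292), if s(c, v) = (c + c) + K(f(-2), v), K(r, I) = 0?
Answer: 283615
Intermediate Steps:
f(m) = 1/(2*m)
s(c, v) = 2*c (s(c, v) = (c + c) + 0 = 2*c + 0 = 2*c)
283773 + s(-79, 292) = 283773 + 2*(-79) = 283773 - 158 = 283615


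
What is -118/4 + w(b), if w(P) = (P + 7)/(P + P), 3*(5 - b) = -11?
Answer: -1487/52 ≈ -28.596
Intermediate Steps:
b = 26/3 (b = 5 - ⅓*(-11) = 5 + 11/3 = 26/3 ≈ 8.6667)
w(P) = (7 + P)/(2*P) (w(P) = (7 + P)/((2*P)) = (7 + P)*(1/(2*P)) = (7 + P)/(2*P))
-118/4 + w(b) = -118/4 + (7 + 26/3)/(2*(26/3)) = -118*¼ + (½)*(3/26)*(47/3) = -59/2 + 47/52 = -1487/52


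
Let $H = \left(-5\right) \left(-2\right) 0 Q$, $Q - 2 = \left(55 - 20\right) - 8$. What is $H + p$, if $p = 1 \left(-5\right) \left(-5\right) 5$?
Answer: $125$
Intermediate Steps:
$Q = 29$ ($Q = 2 + \left(\left(55 - 20\right) - 8\right) = 2 + \left(35 - 8\right) = 2 + 27 = 29$)
$H = 0$ ($H = \left(-5\right) \left(-2\right) 0 \cdot 29 = 10 \cdot 0 \cdot 29 = 0 \cdot 29 = 0$)
$p = 125$ ($p = \left(-5\right) \left(-5\right) 5 = 25 \cdot 5 = 125$)
$H + p = 0 + 125 = 125$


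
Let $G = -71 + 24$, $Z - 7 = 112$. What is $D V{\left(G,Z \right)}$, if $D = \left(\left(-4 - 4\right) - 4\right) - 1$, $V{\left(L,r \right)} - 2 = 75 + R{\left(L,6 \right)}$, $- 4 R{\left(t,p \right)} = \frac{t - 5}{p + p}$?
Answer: $- \frac{12181}{12} \approx -1015.1$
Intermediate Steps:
$Z = 119$ ($Z = 7 + 112 = 119$)
$R{\left(t,p \right)} = - \frac{-5 + t}{8 p}$ ($R{\left(t,p \right)} = - \frac{\left(t - 5\right) \frac{1}{p + p}}{4} = - \frac{\left(-5 + t\right) \frac{1}{2 p}}{4} = - \frac{\frac{1}{2} \frac{1}{p} \left(-5 + t\right)}{4} = - \frac{-5 + t}{8 p}$)
$G = -47$
$V{\left(L,r \right)} = \frac{3701}{48} - \frac{L}{48}$ ($V{\left(L,r \right)} = 2 + \left(75 + \frac{5 - L}{8 \cdot 6}\right) = 2 + \left(75 + \frac{1}{8} \cdot \frac{1}{6} \left(5 - L\right)\right) = 2 + \left(75 - \left(- \frac{5}{48} + \frac{L}{48}\right)\right) = 2 - \left(- \frac{3605}{48} + \frac{L}{48}\right) = \frac{3701}{48} - \frac{L}{48}$)
$D = -13$ ($D = \left(-8 - 4\right) - 1 = -12 - 1 = -13$)
$D V{\left(G,Z \right)} = - 13 \left(\frac{3701}{48} - - \frac{47}{48}\right) = - 13 \left(\frac{3701}{48} + \frac{47}{48}\right) = \left(-13\right) \frac{937}{12} = - \frac{12181}{12}$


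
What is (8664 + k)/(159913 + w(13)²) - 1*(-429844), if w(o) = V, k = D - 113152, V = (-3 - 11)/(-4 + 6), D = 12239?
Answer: 68758613679/159962 ≈ 4.2984e+5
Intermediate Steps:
V = -7 (V = -14/2 = -14*½ = -7)
k = -100913 (k = 12239 - 113152 = -100913)
w(o) = -7
(8664 + k)/(159913 + w(13)²) - 1*(-429844) = (8664 - 100913)/(159913 + (-7)²) - 1*(-429844) = -92249/(159913 + 49) + 429844 = -92249/159962 + 429844 = 68758613679/159962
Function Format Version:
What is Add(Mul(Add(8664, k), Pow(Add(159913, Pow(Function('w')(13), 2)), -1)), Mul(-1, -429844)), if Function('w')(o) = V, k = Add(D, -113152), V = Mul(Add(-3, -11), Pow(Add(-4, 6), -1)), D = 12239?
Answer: Rational(68758613679, 159962) ≈ 4.2984e+5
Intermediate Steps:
V = -7 (V = Mul(-14, Pow(2, -1)) = Mul(-14, Rational(1, 2)) = -7)
k = -100913 (k = Add(12239, -113152) = -100913)
Function('w')(o) = -7
Add(Mul(Add(8664, k), Pow(Add(159913, Pow(Function('w')(13), 2)), -1)), Mul(-1, -429844)) = Add(Mul(Add(8664, -100913), Pow(Add(159913, Pow(-7, 2)), -1)), Mul(-1, -429844)) = Add(Mul(-92249, Pow(Add(159913, 49), -1)), 429844) = Add(Mul(-92249, Pow(159962, -1)), 429844) = Add(Mul(-92249, Rational(1, 159962)), 429844) = Add(Rational(-92249, 159962), 429844) = Rational(68758613679, 159962)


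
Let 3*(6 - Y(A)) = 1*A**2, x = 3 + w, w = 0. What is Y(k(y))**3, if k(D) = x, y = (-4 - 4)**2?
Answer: 27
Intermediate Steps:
y = 64 (y = (-8)**2 = 64)
x = 3 (x = 3 + 0 = 3)
k(D) = 3
Y(A) = 6 - A**2/3
Y(k(y))**3 = (6 - 1/3*3**2)**3 = (6 - 1/3*9)**3 = (6 - 3)**3 = 3**3 = 27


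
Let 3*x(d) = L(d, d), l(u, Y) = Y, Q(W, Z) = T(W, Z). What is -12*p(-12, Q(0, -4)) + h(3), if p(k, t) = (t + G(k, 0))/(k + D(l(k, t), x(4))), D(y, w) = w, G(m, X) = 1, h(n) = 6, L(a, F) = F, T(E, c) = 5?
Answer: 51/4 ≈ 12.750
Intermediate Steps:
Q(W, Z) = 5
x(d) = d/3
p(k, t) = (1 + t)/(4/3 + k) (p(k, t) = (t + 1)/(k + (1/3)*4) = (1 + t)/(k + 4/3) = (1 + t)/(4/3 + k))
-12*p(-12, Q(0, -4)) + h(3) = -36*(1 + 5)/(4 + 3*(-12)) + 6 = -36*6/(4 - 36) + 6 = -36*6/(-32) + 6 = -36*(-1)*6/32 + 6 = -12*(-9/16) + 6 = 27/4 + 6 = 51/4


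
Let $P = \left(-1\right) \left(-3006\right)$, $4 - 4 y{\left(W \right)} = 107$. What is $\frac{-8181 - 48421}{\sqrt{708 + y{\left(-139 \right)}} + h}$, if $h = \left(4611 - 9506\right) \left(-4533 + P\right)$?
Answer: $- \frac{1692323953320}{223482467446171} + \frac{113204 \sqrt{2729}}{223482467446171} \approx -0.0075725$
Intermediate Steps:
$y{\left(W \right)} = - \frac{103}{4}$ ($y{\left(W \right)} = 1 - \frac{107}{4} = - \frac{103}{4}$)
$P = 3006$
$h = 7474665$ ($h = \left(4611 - 9506\right) \left(-4533 + 3006\right) = \left(-4895\right) \left(-1527\right) = 7474665$)
$\frac{-8181 - 48421}{\sqrt{708 + y{\left(-139 \right)}} + h} = \frac{-8181 - 48421}{\sqrt{708 - \frac{103}{4}} + 7474665} = - \frac{56602}{\sqrt{\frac{2729}{4}} + 7474665} = - \frac{56602}{\frac{\sqrt{2729}}{2} + 7474665} = - \frac{56602}{7474665 + \frac{\sqrt{2729}}{2}}$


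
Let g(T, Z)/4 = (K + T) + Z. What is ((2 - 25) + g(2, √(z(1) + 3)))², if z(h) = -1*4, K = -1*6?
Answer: 1505 - 312*I ≈ 1505.0 - 312.0*I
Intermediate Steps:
K = -6
z(h) = -4
g(T, Z) = -24 + 4*T + 4*Z (g(T, Z) = 4*((-6 + T) + Z) = 4*(-6 + T + Z) = -24 + 4*T + 4*Z)
((2 - 25) + g(2, √(z(1) + 3)))² = ((2 - 25) + (-24 + 4*2 + 4*√(-4 + 3)))² = (-23 + (-24 + 8 + 4*√(-1)))² = (-23 + (-24 + 8 + 4*I))² = (-23 + (-16 + 4*I))² = (-39 + 4*I)²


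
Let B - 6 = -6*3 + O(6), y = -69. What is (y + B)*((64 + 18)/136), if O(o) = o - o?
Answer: -3321/68 ≈ -48.838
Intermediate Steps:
O(o) = 0
B = -12 (B = 6 + (-6*3 + 0) = 6 + (-18 + 0) = 6 - 18 = -12)
(y + B)*((64 + 18)/136) = (-69 - 12)*((64 + 18)/136) = -6642/136 = -81*41/68 = -3321/68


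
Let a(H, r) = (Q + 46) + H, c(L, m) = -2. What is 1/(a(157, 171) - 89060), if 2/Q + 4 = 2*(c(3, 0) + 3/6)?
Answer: -7/622001 ≈ -1.1254e-5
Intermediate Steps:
Q = -2/7 (Q = 2/(-4 + 2*(-2 + 3/6)) = 2/(-4 + 2*(-2 + 3*(1/6))) = 2/(-4 + 2*(-2 + 1/2)) = 2/(-4 + 2*(-3/2)) = 2/(-4 - 3) = 2/(-7) = 2*(-1/7) = -2/7 ≈ -0.28571)
a(H, r) = 320/7 + H (a(H, r) = (-2/7 + 46) + H = 320/7 + H)
1/(a(157, 171) - 89060) = 1/((320/7 + 157) - 89060) = 1/(1419/7 - 89060) = 1/(-622001/7) = -7/622001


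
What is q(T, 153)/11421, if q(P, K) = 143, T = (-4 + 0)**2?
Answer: 143/11421 ≈ 0.012521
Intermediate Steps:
T = 16 (T = (-4)**2 = 16)
q(T, 153)/11421 = 143/11421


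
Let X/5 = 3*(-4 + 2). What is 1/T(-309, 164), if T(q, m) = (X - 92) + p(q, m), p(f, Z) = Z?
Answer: 1/42 ≈ 0.023810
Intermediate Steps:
X = -30 (X = 5*(3*(-4 + 2)) = 5*(3*(-2)) = 5*(-6) = -30)
T(q, m) = -122 + m (T(q, m) = (-30 - 92) + m = -122 + m)
1/T(-309, 164) = 1/(-122 + 164) = 1/42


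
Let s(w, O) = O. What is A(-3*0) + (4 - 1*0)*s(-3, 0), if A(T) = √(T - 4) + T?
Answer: 2*I ≈ 2.0*I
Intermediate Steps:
A(T) = T + √(-4 + T) (A(T) = √(-4 + T) + T = T + √(-4 + T))
A(-3*0) + (4 - 1*0)*s(-3, 0) = (-3*0 + √(-4 - 3*0)) + (4 - 1*0)*0 = (0 + √(-4 + 0)) + (4 + 0)*0 = (0 + √(-4)) + 4*0 = (0 + 2*I) + 0 = 2*I + 0 = 2*I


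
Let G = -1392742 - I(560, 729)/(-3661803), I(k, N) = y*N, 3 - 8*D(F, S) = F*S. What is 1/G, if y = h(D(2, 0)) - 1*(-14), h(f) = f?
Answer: -3254936/4533286065197 ≈ -7.1801e-7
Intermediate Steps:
D(F, S) = 3/8 - F*S/8
y = 115/8 (y = (3/8 - 1/8*2*0) - 1*(-14) = (3/8 + 0) + 14 = 3/8 + 14 = 115/8 ≈ 14.375)
I(k, N) = 115*N/8
G = -4533286065197/3254936 (G = -1392742 - (115/8)*729/(-3661803) = -1392742 - 83835*(-1)/(8*3661803) = -1392742 - 1*(-9315/3254936) = -1392742 + 9315/3254936 = -4533286065197/3254936 ≈ -1.3927e+6)
1/G = 1/(-4533286065197/3254936) = -3254936/4533286065197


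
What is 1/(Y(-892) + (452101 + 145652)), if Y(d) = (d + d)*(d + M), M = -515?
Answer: 1/3107841 ≈ 3.2177e-7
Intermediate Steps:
Y(d) = 2*d*(-515 + d) (Y(d) = (d + d)*(d - 515) = (2*d)*(-515 + d) = 2*d*(-515 + d))
1/(Y(-892) + (452101 + 145652)) = 1/(2*(-892)*(-515 - 892) + (452101 + 145652)) = 1/(2*(-892)*(-1407) + 597753) = 1/(2510088 + 597753) = 1/3107841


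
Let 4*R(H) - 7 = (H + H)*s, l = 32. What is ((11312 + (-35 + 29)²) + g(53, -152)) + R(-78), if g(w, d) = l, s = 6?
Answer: 44591/4 ≈ 11148.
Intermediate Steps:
g(w, d) = 32
R(H) = 7/4 + 3*H (R(H) = 7/4 + ((H + H)*6)/4 = 7/4 + ((2*H)*6)/4 = 7/4 + (12*H)/4 = 7/4 + 3*H)
((11312 + (-35 + 29)²) + g(53, -152)) + R(-78) = ((11312 + (-35 + 29)²) + 32) + (7/4 + 3*(-78)) = ((11312 + (-6)²) + 32) + (7/4 - 234) = ((11312 + 36) + 32) - 929/4 = (11348 + 32) - 929/4 = 11380 - 929/4 = 44591/4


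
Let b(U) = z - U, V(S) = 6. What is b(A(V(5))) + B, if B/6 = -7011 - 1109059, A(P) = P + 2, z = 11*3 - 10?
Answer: -6696405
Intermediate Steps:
z = 23 (z = 33 - 10 = 23)
A(P) = 2 + P
b(U) = 23 - U
B = -6696420 (B = 6*(-7011 - 1109059) = 6*(-1116070) = -6696420)
b(A(V(5))) + B = (23 - (2 + 6)) - 6696420 = (23 - 1*8) - 6696420 = (23 - 8) - 6696420 = 15 - 6696420 = -6696405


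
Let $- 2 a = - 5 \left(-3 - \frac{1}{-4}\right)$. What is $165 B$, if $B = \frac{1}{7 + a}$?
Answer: $1320$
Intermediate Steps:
$a = - \frac{55}{8}$ ($a = - \frac{\left(-5\right) \left(-3 - \frac{1}{-4}\right)}{2} = - \frac{\left(-5\right) \left(-3 - - \frac{1}{4}\right)}{2} = - \frac{\left(-5\right) \left(-3 + \frac{1}{4}\right)}{2} = - \frac{\left(-5\right) \left(- \frac{11}{4}\right)}{2} = \left(- \frac{1}{2}\right) \frac{55}{4} = - \frac{55}{8} \approx -6.875$)
$B = 8$ ($B = \frac{1}{7 - \frac{55}{8}} = \frac{1}{\frac{1}{8}} = 8$)
$165 B = 165 \cdot 8 = 1320$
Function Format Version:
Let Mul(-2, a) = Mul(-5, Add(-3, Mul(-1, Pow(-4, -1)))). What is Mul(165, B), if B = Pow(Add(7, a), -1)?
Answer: 1320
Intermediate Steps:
a = Rational(-55, 8) (a = Mul(Rational(-1, 2), Mul(-5, Add(-3, Mul(-1, Pow(-4, -1))))) = Mul(Rational(-1, 2), Mul(-5, Add(-3, Mul(-1, Rational(-1, 4))))) = Mul(Rational(-1, 2), Mul(-5, Add(-3, Rational(1, 4)))) = Mul(Rational(-1, 2), Mul(-5, Rational(-11, 4))) = Mul(Rational(-1, 2), Rational(55, 4)) = Rational(-55, 8) ≈ -6.8750)
B = 8 (B = Pow(Add(7, Rational(-55, 8)), -1) = Pow(Rational(1, 8), -1) = 8)
Mul(165, B) = Mul(165, 8) = 1320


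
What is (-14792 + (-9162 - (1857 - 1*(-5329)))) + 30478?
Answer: -662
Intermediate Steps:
(-14792 + (-9162 - (1857 - 1*(-5329)))) + 30478 = (-14792 + (-9162 - (1857 + 5329))) + 30478 = (-14792 + (-9162 - 1*7186)) + 30478 = (-14792 + (-9162 - 7186)) + 30478 = (-14792 - 16348) + 30478 = -31140 + 30478 = -662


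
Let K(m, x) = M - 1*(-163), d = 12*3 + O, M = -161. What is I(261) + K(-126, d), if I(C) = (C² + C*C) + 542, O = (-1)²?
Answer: 136786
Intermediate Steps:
O = 1
I(C) = 542 + 2*C² (I(C) = (C² + C²) + 542 = 2*C² + 542 = 542 + 2*C²)
d = 37 (d = 12*3 + 1 = 36 + 1 = 37)
K(m, x) = 2 (K(m, x) = -161 - 1*(-163) = -161 + 163 = 2)
I(261) + K(-126, d) = (542 + 2*261²) + 2 = (542 + 2*68121) + 2 = (542 + 136242) + 2 = 136784 + 2 = 136786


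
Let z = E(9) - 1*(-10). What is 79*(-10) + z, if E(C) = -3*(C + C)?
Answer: -834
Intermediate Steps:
E(C) = -6*C
z = -44 (z = -6*9 - 1*(-10) = -54 + 10 = -44)
79*(-10) + z = 79*(-10) - 44 = -790 - 44 = -834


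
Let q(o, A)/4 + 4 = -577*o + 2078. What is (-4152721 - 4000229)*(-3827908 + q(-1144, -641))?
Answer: 9614447817000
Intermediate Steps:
q(o, A) = 8296 - 2308*o (q(o, A) = -16 + 4*(-577*o + 2078) = -16 + 4*(2078 - 577*o) = -16 + (8312 - 2308*o) = 8296 - 2308*o)
(-4152721 - 4000229)*(-3827908 + q(-1144, -641)) = (-4152721 - 4000229)*(-3827908 + (8296 - 2308*(-1144))) = -8152950*(-3827908 + (8296 + 2640352)) = -8152950*(-3827908 + 2648648) = -8152950*(-1179260) = 9614447817000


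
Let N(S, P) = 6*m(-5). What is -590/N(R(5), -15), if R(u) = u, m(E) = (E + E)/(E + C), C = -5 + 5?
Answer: -295/6 ≈ -49.167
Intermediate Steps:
C = 0
m(E) = 2 (m(E) = (E + E)/(E + 0) = (2*E)/E = 2)
N(S, P) = 12 (N(S, P) = 6*2 = 12)
-590/N(R(5), -15) = -590/12 = -590*1/12 = -295/6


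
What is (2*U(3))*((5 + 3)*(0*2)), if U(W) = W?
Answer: 0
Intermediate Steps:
(2*U(3))*((5 + 3)*(0*2)) = (2*3)*((5 + 3)*(0*2)) = 6*(8*0) = 6*0 = 0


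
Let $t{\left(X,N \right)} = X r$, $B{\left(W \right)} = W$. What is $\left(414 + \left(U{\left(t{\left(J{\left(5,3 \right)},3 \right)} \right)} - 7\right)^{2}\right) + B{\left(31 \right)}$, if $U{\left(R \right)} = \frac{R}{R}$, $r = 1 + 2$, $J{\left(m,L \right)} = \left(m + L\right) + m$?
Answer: $481$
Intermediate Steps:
$J{\left(m,L \right)} = L + 2 m$ ($J{\left(m,L \right)} = \left(L + m\right) + m = L + 2 m$)
$r = 3$
$t{\left(X,N \right)} = 3 X$ ($t{\left(X,N \right)} = X 3 = 3 X$)
$U{\left(R \right)} = 1$
$\left(414 + \left(U{\left(t{\left(J{\left(5,3 \right)},3 \right)} \right)} - 7\right)^{2}\right) + B{\left(31 \right)} = \left(414 + \left(1 - 7\right)^{2}\right) + 31 = \left(414 + \left(-6\right)^{2}\right) + 31 = \left(414 + 36\right) + 31 = 450 + 31 = 481$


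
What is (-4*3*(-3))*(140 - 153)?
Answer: -468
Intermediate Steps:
(-4*3*(-3))*(140 - 153) = -12*(-3)*(-13) = 36*(-13) = -468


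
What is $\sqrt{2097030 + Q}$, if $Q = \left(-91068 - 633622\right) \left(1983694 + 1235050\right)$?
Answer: $i \sqrt{2332589492330} \approx 1.5273 \cdot 10^{6} i$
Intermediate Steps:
$Q = -2332591589360$ ($Q = \left(-724690\right) 3218744 = -2332591589360$)
$\sqrt{2097030 + Q} = \sqrt{2097030 - 2332591589360} = \sqrt{-2332589492330} = i \sqrt{2332589492330}$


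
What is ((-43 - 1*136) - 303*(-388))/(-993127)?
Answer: -117385/993127 ≈ -0.11820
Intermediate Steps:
((-43 - 1*136) - 303*(-388))/(-993127) = ((-43 - 136) + 117564)*(-1/993127) = (-179 + 117564)*(-1/993127) = 117385*(-1/993127) = -117385/993127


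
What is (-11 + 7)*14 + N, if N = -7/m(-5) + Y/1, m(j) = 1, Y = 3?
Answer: -60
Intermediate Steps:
N = -4 (N = -7/1 + 3/1 = -7*1 + 3*1 = -7 + 3 = -4)
(-11 + 7)*14 + N = (-11 + 7)*14 - 4 = -4*14 - 4 = -56 - 4 = -60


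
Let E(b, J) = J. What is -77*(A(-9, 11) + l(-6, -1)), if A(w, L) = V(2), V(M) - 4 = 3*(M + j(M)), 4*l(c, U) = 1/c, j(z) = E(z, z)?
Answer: -29491/24 ≈ -1228.8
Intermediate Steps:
j(z) = z
l(c, U) = 1/(4*c)
V(M) = 4 + 6*M (V(M) = 4 + 3*(M + M) = 4 + 3*(2*M) = 4 + 6*M)
A(w, L) = 16 (A(w, L) = 4 + 6*2 = 4 + 12 = 16)
-77*(A(-9, 11) + l(-6, -1)) = -77*(16 + (¼)/(-6)) = -77*(16 + (¼)*(-⅙)) = -77*(16 - 1/24) = -77*383/24 = -29491/24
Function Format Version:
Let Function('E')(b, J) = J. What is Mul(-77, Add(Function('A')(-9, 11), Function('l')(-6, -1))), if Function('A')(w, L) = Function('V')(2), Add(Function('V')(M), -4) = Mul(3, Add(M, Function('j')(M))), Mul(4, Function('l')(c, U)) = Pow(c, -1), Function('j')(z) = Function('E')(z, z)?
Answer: Rational(-29491, 24) ≈ -1228.8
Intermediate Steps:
Function('j')(z) = z
Function('l')(c, U) = Mul(Rational(1, 4), Pow(c, -1))
Function('V')(M) = Add(4, Mul(6, M)) (Function('V')(M) = Add(4, Mul(3, Add(M, M))) = Add(4, Mul(3, Mul(2, M))) = Add(4, Mul(6, M)))
Function('A')(w, L) = 16 (Function('A')(w, L) = Add(4, Mul(6, 2)) = Add(4, 12) = 16)
Mul(-77, Add(Function('A')(-9, 11), Function('l')(-6, -1))) = Mul(-77, Add(16, Mul(Rational(1, 4), Pow(-6, -1)))) = Mul(-77, Add(16, Mul(Rational(1, 4), Rational(-1, 6)))) = Mul(-77, Add(16, Rational(-1, 24))) = Mul(-77, Rational(383, 24)) = Rational(-29491, 24)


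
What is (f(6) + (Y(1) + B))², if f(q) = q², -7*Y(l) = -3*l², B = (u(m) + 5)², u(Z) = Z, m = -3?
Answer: 80089/49 ≈ 1634.5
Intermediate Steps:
B = 4 (B = (-3 + 5)² = 2² = 4)
Y(l) = 3*l²/7 (Y(l) = -(-3)*l²/7 = 3*l²/7)
(f(6) + (Y(1) + B))² = (6² + ((3/7)*1² + 4))² = (36 + ((3/7)*1 + 4))² = (36 + (3/7 + 4))² = (36 + 31/7)² = (283/7)² = 80089/49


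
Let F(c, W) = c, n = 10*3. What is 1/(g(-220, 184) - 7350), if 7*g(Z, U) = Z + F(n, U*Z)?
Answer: -7/51640 ≈ -0.00013555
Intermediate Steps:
n = 30
g(Z, U) = 30/7 + Z/7 (g(Z, U) = (Z + 30)/7 = (30 + Z)/7 = 30/7 + Z/7)
1/(g(-220, 184) - 7350) = 1/((30/7 + (⅐)*(-220)) - 7350) = 1/((30/7 - 220/7) - 7350) = 1/(-190/7 - 7350) = 1/(-51640/7) = -7/51640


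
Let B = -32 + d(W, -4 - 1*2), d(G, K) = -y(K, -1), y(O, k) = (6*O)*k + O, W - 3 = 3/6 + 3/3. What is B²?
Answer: 3844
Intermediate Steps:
W = 9/2 (W = 3 + (3/6 + 3/3) = 3 + (3*(⅙) + 3*(⅓)) = 3 + (½ + 1) = 3 + 3/2 = 9/2 ≈ 4.5000)
y(O, k) = O + 6*O*k (y(O, k) = 6*O*k + O = O + 6*O*k)
d(G, K) = 5*K (d(G, K) = -K*(1 + 6*(-1)) = -K*(1 - 6) = -K*(-5) = -(-5)*K = 5*K)
B = -62 (B = -32 + 5*(-4 - 1*2) = -32 + 5*(-4 - 2) = -32 + 5*(-6) = -32 - 30 = -62)
B² = (-62)² = 3844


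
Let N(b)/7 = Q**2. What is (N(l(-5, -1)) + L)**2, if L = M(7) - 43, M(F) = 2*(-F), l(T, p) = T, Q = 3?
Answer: 36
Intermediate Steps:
M(F) = -2*F
L = -57 (L = -2*7 - 43 = -14 - 43 = -57)
N(b) = 63 (N(b) = 7*3**2 = 7*9 = 63)
(N(l(-5, -1)) + L)**2 = (63 - 57)**2 = 6**2 = 36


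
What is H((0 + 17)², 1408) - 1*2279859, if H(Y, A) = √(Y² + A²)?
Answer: -2279859 + √2065985 ≈ -2.2784e+6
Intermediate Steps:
H(Y, A) = √(A² + Y²)
H((0 + 17)², 1408) - 1*2279859 = √(1408² + ((0 + 17)²)²) - 1*2279859 = √(1982464 + (17²)²) - 2279859 = √(1982464 + 289²) - 2279859 = √(1982464 + 83521) - 2279859 = √2065985 - 2279859 = -2279859 + √2065985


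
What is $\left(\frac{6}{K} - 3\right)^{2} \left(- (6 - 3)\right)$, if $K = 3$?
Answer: $-3$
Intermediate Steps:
$\left(\frac{6}{K} - 3\right)^{2} \left(- (6 - 3)\right) = \left(\frac{6}{3} - 3\right)^{2} \left(- (6 - 3)\right) = \left(6 \cdot \frac{1}{3} - 3\right)^{2} \left(\left(-1\right) 3\right) = \left(2 - 3\right)^{2} \left(-3\right) = \left(-1\right)^{2} \left(-3\right) = 1 \left(-3\right) = -3$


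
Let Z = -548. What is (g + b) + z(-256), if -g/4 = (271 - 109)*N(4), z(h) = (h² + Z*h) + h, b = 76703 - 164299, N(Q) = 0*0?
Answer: 117972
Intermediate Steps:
N(Q) = 0
b = -87596
z(h) = h² - 547*h (z(h) = (h² - 548*h) + h = h² - 547*h)
g = 0 (g = -4*(271 - 109)*0 = -648*0 = -4*0 = 0)
(g + b) + z(-256) = (0 - 87596) - 256*(-547 - 256) = -87596 - 256*(-803) = -87596 + 205568 = 117972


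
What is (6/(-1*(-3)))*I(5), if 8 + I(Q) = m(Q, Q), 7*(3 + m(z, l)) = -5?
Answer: -164/7 ≈ -23.429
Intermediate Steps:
m(z, l) = -26/7 (m(z, l) = -3 + (⅐)*(-5) = -3 - 5/7 = -26/7)
I(Q) = -82/7 (I(Q) = -8 - 26/7 = -82/7)
(6/(-1*(-3)))*I(5) = (6/(-1*(-3)))*(-82/7) = (6/3)*(-82/7) = ((⅓)*6)*(-82/7) = 2*(-82/7) = -164/7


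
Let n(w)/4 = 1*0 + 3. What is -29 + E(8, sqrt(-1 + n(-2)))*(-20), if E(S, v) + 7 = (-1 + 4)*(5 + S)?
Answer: -669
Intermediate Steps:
n(w) = 12 (n(w) = 4*(1*0 + 3) = 4*(0 + 3) = 4*3 = 12)
E(S, v) = 8 + 3*S (E(S, v) = -7 + (-1 + 4)*(5 + S) = -7 + 3*(5 + S) = -7 + (15 + 3*S) = 8 + 3*S)
-29 + E(8, sqrt(-1 + n(-2)))*(-20) = -29 + (8 + 3*8)*(-20) = -29 + (8 + 24)*(-20) = -29 + 32*(-20) = -29 - 640 = -669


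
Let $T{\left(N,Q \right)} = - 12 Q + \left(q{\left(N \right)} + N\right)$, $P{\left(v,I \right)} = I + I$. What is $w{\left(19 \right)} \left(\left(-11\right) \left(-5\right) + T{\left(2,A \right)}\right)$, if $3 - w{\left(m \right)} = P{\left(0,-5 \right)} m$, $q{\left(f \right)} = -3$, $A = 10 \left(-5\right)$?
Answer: $126222$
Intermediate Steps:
$P{\left(v,I \right)} = 2 I$
$A = -50$
$w{\left(m \right)} = 3 + 10 m$ ($w{\left(m \right)} = 3 - 2 \left(-5\right) m = 3 - - 10 m = 3 + 10 m$)
$T{\left(N,Q \right)} = -3 + N - 12 Q$ ($T{\left(N,Q \right)} = - 12 Q + \left(-3 + N\right) = -3 + N - 12 Q$)
$w{\left(19 \right)} \left(\left(-11\right) \left(-5\right) + T{\left(2,A \right)}\right) = \left(3 + 10 \cdot 19\right) \left(\left(-11\right) \left(-5\right) - -599\right) = \left(3 + 190\right) \left(55 + \left(-3 + 2 + 600\right)\right) = 193 \left(55 + 599\right) = 193 \cdot 654 = 126222$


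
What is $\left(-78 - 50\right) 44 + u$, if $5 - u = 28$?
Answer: $-5655$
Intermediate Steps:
$u = -23$ ($u = 5 - 28 = -23$)
$\left(-78 - 50\right) 44 + u = \left(-78 - 50\right) 44 - 23 = \left(-128\right) 44 - 23 = -5632 - 23 = -5655$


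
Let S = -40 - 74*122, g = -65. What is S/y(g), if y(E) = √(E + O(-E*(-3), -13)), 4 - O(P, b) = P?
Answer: -4534*√134/67 ≈ -783.36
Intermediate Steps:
O(P, b) = 4 - P
S = -9068 (S = -40 - 9028 = -9068)
y(E) = √(4 - 2*E) (y(E) = √(E + (4 - (-E)*(-3))) = √(E + (4 - 3*E)) = √(4 - 2*E))
S/y(g) = -9068/√(4 - 2*(-65)) = -9068/√(4 + 130) = -9068*√134/134 = -4534*√134/67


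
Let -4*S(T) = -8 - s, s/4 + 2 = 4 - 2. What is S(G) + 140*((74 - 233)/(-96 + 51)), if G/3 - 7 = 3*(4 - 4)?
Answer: 1490/3 ≈ 496.67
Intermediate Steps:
G = 21 (G = 21 + 3*(3*(4 - 4)) = 21 + 3*(3*0) = 21 + 3*0 = 21 + 0 = 21)
s = 0 (s = -8 + 4*(4 - 2) = -8 + 4*2 = -8 + 8 = 0)
S(T) = 2 (S(T) = -(-8 - 1*0)/4 = -(-8 + 0)/4 = -1/4*(-8) = 2)
S(G) + 140*((74 - 233)/(-96 + 51)) = 2 + 140*((74 - 233)/(-96 + 51)) = 2 + 140*(-159/(-45)) = 2 + 140*(-159*(-1/45)) = 2 + 140*(53/15) = 2 + 1484/3 = 1490/3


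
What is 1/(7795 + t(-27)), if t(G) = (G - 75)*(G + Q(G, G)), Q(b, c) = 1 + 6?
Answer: 1/9835 ≈ 0.00010168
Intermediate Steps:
Q(b, c) = 7
t(G) = (-75 + G)*(7 + G) (t(G) = (G - 75)*(G + 7) = (-75 + G)*(7 + G))
1/(7795 + t(-27)) = 1/(7795 + (-525 + (-27)² - 68*(-27))) = 1/(7795 + (-525 + 729 + 1836)) = 1/(7795 + 2040) = 1/9835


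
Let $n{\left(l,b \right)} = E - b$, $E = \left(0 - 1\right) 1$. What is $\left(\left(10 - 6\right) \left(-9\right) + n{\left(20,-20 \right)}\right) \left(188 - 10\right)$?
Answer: $-3026$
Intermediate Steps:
$E = -1$ ($E = \left(-1\right) 1 = -1$)
$n{\left(l,b \right)} = -1 - b$
$\left(\left(10 - 6\right) \left(-9\right) + n{\left(20,-20 \right)}\right) \left(188 - 10\right) = \left(\left(10 - 6\right) \left(-9\right) - -19\right) \left(188 - 10\right) = \left(4 \left(-9\right) + \left(-1 + 20\right)\right) 178 = \left(-36 + 19\right) 178 = \left(-17\right) 178 = -3026$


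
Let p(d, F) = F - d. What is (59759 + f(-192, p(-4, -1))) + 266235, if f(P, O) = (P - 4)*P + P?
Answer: 363434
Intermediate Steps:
f(P, O) = P + P*(-4 + P) (f(P, O) = (-4 + P)*P + P = P*(-4 + P) + P = P + P*(-4 + P))
(59759 + f(-192, p(-4, -1))) + 266235 = (59759 - 192*(-3 - 192)) + 266235 = (59759 - 192*(-195)) + 266235 = (59759 + 37440) + 266235 = 97199 + 266235 = 363434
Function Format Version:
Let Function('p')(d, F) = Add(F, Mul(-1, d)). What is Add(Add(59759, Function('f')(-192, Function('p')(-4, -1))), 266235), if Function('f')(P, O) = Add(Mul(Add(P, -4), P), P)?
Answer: 363434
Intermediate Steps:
Function('f')(P, O) = Add(P, Mul(P, Add(-4, P))) (Function('f')(P, O) = Add(Mul(Add(-4, P), P), P) = Add(Mul(P, Add(-4, P)), P) = Add(P, Mul(P, Add(-4, P))))
Add(Add(59759, Function('f')(-192, Function('p')(-4, -1))), 266235) = Add(Add(59759, Mul(-192, Add(-3, -192))), 266235) = Add(Add(59759, Mul(-192, -195)), 266235) = Add(Add(59759, 37440), 266235) = Add(97199, 266235) = 363434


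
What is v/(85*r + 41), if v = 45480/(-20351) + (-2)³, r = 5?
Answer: -104144/4741783 ≈ -0.021963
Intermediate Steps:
v = -208288/20351 (v = 45480*(-1/20351) - 8 = -45480/20351 - 8 = -208288/20351 ≈ -10.235)
v/(85*r + 41) = -208288/(20351*(85*5 + 41)) = -208288/(20351*(425 + 41)) = -208288/20351/466 = -208288/20351*1/466 = -104144/4741783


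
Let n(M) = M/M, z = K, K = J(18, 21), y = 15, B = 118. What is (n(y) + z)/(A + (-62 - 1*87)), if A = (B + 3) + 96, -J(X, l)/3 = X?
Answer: -53/68 ≈ -0.77941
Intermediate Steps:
J(X, l) = -3*X
K = -54 (K = -3*18 = -54)
z = -54
A = 217 (A = (118 + 3) + 96 = 121 + 96 = 217)
n(M) = 1
(n(y) + z)/(A + (-62 - 1*87)) = (1 - 54)/(217 + (-62 - 1*87)) = -53/(217 + (-62 - 87)) = -53/(217 - 149) = -53/68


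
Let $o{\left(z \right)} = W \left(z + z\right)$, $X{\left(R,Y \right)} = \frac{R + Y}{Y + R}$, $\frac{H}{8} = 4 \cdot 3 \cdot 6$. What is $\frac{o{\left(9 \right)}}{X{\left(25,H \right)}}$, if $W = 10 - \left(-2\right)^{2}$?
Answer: $108$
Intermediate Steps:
$W = 6$ ($W = 10 - 4 = 6$)
$H = 576$ ($H = 8 \cdot 4 \cdot 3 \cdot 6 = 8 \cdot 4 \cdot 18 = 8 \cdot 72 = 576$)
$X{\left(R,Y \right)} = 1$ ($X{\left(R,Y \right)} = \frac{R + Y}{R + Y} = 1$)
$o{\left(z \right)} = 12 z$ ($o{\left(z \right)} = 6 \left(z + z\right) = 6 \cdot 2 z = 12 z$)
$\frac{o{\left(9 \right)}}{X{\left(25,H \right)}} = \frac{12 \cdot 9}{1} = 108 \cdot 1 = 108$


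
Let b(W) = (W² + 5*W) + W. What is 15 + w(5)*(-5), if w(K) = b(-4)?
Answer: 55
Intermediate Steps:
b(W) = W² + 6*W
w(K) = -8 (w(K) = -4*(6 - 4) = -4*2 = -8)
15 + w(5)*(-5) = 15 - 8*(-5) = 15 + 40 = 55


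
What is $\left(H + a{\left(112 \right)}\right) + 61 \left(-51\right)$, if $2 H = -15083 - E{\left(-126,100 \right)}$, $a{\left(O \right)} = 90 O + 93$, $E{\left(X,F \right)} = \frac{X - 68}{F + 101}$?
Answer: $- \frac{192565}{402} \approx -479.02$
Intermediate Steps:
$E{\left(X,F \right)} = \frac{-68 + X}{101 + F}$
$a{\left(O \right)} = 93 + 90 O$
$H = - \frac{3031489}{402}$ ($H = \frac{-15083 - \frac{-68 - 126}{101 + 100}}{2} = \frac{-15083 - \frac{1}{201} \left(-194\right)}{2} = \frac{-15083 - - \frac{194}{201}}{2} = \frac{-15083 + \frac{194}{201}}{2} = \frac{1}{2} \left(- \frac{3031489}{201}\right) = - \frac{3031489}{402} \approx -7541.0$)
$\left(H + a{\left(112 \right)}\right) + 61 \left(-51\right) = \left(- \frac{3031489}{402} + \left(93 + 90 \cdot 112\right)\right) + 61 \left(-51\right) = \left(- \frac{3031489}{402} + \left(93 + 10080\right)\right) - 3111 = \left(- \frac{3031489}{402} + 10173\right) - 3111 = \frac{1058057}{402} - 3111 = - \frac{192565}{402}$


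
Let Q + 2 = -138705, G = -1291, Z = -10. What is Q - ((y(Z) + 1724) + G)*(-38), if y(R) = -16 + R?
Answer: -123241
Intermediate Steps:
Q = -138707 (Q = -2 - 138705 = -138707)
Q - ((y(Z) + 1724) + G)*(-38) = -138707 - (((-16 - 10) + 1724) - 1291)*(-38) = -138707 - ((-26 + 1724) - 1291)*(-38) = -138707 - (1698 - 1291)*(-38) = -138707 - 407*(-38) = -138707 - 1*(-15466) = -138707 + 15466 = -123241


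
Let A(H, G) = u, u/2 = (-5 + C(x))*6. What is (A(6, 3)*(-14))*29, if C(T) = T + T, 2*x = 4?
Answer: 4872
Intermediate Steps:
x = 2 (x = (½)*4 = 2)
C(T) = 2*T
u = -12 (u = 2*((-5 + 2*2)*6) = 2*((-5 + 4)*6) = 2*(-1*6) = 2*(-6) = -12)
A(H, G) = -12
(A(6, 3)*(-14))*29 = -12*(-14)*29 = 168*29 = 4872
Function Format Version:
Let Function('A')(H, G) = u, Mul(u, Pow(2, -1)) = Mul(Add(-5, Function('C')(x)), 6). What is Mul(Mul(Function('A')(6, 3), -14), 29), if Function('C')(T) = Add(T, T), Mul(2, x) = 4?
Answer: 4872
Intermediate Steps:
x = 2 (x = Mul(Rational(1, 2), 4) = 2)
Function('C')(T) = Mul(2, T)
u = -12 (u = Mul(2, Mul(Add(-5, Mul(2, 2)), 6)) = Mul(2, Mul(Add(-5, 4), 6)) = Mul(2, Mul(-1, 6)) = Mul(2, -6) = -12)
Function('A')(H, G) = -12
Mul(Mul(Function('A')(6, 3), -14), 29) = Mul(Mul(-12, -14), 29) = Mul(168, 29) = 4872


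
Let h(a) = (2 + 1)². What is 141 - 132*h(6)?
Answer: -1047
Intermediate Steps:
h(a) = 9 (h(a) = 3² = 9)
141 - 132*h(6) = 141 - 132*9 = 141 - 1188 = -1047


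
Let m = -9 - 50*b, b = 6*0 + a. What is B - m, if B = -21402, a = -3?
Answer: -21543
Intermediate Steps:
b = -3 (b = 6*0 - 3 = 0 - 3 = -3)
m = 141 (m = -9 - 50*(-3) = -9 + 150 = 141)
B - m = -21402 - 1*141 = -21402 - 141 = -21543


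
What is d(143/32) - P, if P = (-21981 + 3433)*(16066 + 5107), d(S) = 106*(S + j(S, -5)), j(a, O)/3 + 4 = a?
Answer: 1570869707/4 ≈ 3.9272e+8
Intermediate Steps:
j(a, O) = -12 + 3*a
d(S) = -1272 + 424*S (d(S) = 106*(S + (-12 + 3*S)) = 106*(-12 + 4*S) = -1272 + 424*S)
P = -392716804 (P = -18548*21173 = -392716804)
d(143/32) - P = (-1272 + 424*(143/32)) - 1*(-392716804) = (-1272 + 424*(143*(1/32))) + 392716804 = (-1272 + 424*(143/32)) + 392716804 = (-1272 + 7579/4) + 392716804 = 2491/4 + 392716804 = 1570869707/4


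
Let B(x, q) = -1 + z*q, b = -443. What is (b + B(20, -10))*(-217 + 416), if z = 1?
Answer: -90346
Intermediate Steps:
B(x, q) = -1 + q (B(x, q) = -1 + 1*q = -1 + q)
(b + B(20, -10))*(-217 + 416) = (-443 + (-1 - 10))*(-217 + 416) = (-443 - 11)*199 = -454*199 = -90346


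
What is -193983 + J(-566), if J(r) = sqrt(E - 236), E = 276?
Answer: -193983 + 2*sqrt(10) ≈ -1.9398e+5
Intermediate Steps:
J(r) = 2*sqrt(10) (J(r) = sqrt(276 - 236) = sqrt(40) = 2*sqrt(10))
-193983 + J(-566) = -193983 + 2*sqrt(10)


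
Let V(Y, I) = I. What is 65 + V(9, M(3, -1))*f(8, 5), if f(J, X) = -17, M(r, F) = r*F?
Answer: 116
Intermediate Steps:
M(r, F) = F*r
65 + V(9, M(3, -1))*f(8, 5) = 65 - 1*3*(-17) = 65 - 3*(-17) = 65 + 51 = 116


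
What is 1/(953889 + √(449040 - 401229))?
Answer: 317963/303301392170 - √47811/909904176510 ≈ 1.0481e-6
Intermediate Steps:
1/(953889 + √(449040 - 401229)) = 1/(953889 + √47811)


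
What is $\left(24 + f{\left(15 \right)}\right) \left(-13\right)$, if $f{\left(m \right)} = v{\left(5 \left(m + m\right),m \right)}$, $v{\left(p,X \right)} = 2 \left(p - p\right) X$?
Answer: $-312$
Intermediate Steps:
$v{\left(p,X \right)} = 0$ ($v{\left(p,X \right)} = 2 \cdot 0 X = 0 X = 0$)
$f{\left(m \right)} = 0$
$\left(24 + f{\left(15 \right)}\right) \left(-13\right) = \left(24 + 0\right) \left(-13\right) = 24 \left(-13\right) = -312$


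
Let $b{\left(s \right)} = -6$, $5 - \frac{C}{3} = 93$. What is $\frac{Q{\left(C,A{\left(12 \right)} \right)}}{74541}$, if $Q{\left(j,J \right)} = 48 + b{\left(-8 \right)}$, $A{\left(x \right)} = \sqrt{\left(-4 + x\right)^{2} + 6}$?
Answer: $\frac{14}{24847} \approx 0.00056345$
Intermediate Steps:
$A{\left(x \right)} = \sqrt{6 + \left(-4 + x\right)^{2}}$
$C = -264$ ($C = 15 - 279 = -264$)
$Q{\left(j,J \right)} = 42$ ($Q{\left(j,J \right)} = 48 - 6 = 42$)
$\frac{Q{\left(C,A{\left(12 \right)} \right)}}{74541} = \frac{42}{74541} = 42 \cdot \frac{1}{74541} = \frac{14}{24847}$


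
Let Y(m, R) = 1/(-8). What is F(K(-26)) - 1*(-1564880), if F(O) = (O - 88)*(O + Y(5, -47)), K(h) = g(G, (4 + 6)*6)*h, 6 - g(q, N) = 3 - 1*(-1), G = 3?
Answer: 3144355/2 ≈ 1.5722e+6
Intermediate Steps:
g(q, N) = 2 (g(q, N) = 6 - (3 - 1*(-1)) = 6 - (3 + 1) = 6 - 1*4 = 6 - 4 = 2)
Y(m, R) = -⅛
K(h) = 2*h
F(O) = (-88 + O)*(-⅛ + O) (F(O) = (O - 88)*(O - ⅛) = (-88 + O)*(-⅛ + O))
F(K(-26)) - 1*(-1564880) = (11 + (2*(-26))² - 705*(-26)/4) - 1*(-1564880) = (11 + (-52)² - 705/8*(-52)) + 1564880 = (11 + 2704 + 9165/2) + 1564880 = 14595/2 + 1564880 = 3144355/2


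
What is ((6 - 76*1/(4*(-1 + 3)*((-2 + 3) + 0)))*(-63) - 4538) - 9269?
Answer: -27173/2 ≈ -13587.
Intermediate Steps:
((6 - 76*1/(4*(-1 + 3)*((-2 + 3) + 0)))*(-63) - 4538) - 9269 = ((6 - 76*1/(8*(1 + 0)))*(-63) - 4538) - 9269 = ((6 - 76/(1*8))*(-63) - 4538) - 9269 = ((6 - 76/8)*(-63) - 4538) - 9269 = ((6 - 76*⅛)*(-63) - 4538) - 9269 = ((6 - 19/2)*(-63) - 4538) - 9269 = (-7/2*(-63) - 4538) - 9269 = (441/2 - 4538) - 9269 = -8635/2 - 9269 = -27173/2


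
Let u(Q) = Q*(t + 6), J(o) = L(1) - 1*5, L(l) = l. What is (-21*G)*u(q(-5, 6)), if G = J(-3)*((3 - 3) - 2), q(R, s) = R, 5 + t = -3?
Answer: -1680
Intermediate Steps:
t = -8 (t = -5 - 3 = -8)
J(o) = -4 (J(o) = 1 - 1*5 = 1 - 5 = -4)
G = 8 (G = -4*((3 - 3) - 2) = -4*(0 - 2) = -4*(-2) = 8)
u(Q) = -2*Q (u(Q) = Q*(-8 + 6) = Q*(-2) = -2*Q)
(-21*G)*u(q(-5, 6)) = (-21*8)*(-2*(-5)) = -168*10 = -1680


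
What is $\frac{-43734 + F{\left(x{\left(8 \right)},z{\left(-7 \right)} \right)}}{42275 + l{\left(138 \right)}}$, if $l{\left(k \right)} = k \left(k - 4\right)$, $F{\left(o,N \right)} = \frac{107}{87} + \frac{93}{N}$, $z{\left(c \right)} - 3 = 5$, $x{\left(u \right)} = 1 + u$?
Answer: $- \frac{4347131}{6041976} \approx -0.71949$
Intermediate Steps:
$z{\left(c \right)} = 8$ ($z{\left(c \right)} = 3 + 5 = 8$)
$F{\left(o,N \right)} = \frac{107}{87} + \frac{93}{N}$ ($F{\left(o,N \right)} = 107 \cdot \frac{1}{87} + \frac{93}{N} = \frac{107}{87} + \frac{93}{N}$)
$l{\left(k \right)} = k \left(-4 + k\right)$
$\frac{-43734 + F{\left(x{\left(8 \right)},z{\left(-7 \right)} \right)}}{42275 + l{\left(138 \right)}} = \frac{-43734 + \left(\frac{107}{87} + \frac{93}{8}\right)}{42275 + 138 \left(-4 + 138\right)} = \frac{-43734 + \left(\frac{107}{87} + 93 \cdot \frac{1}{8}\right)}{42275 + 138 \cdot 134} = \frac{-43734 + \left(\frac{107}{87} + \frac{93}{8}\right)}{42275 + 18492} = \frac{-43734 + \frac{8947}{696}}{60767} = \left(- \frac{30429917}{696}\right) \frac{1}{60767} = - \frac{4347131}{6041976}$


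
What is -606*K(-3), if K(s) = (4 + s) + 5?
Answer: -3636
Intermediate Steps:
K(s) = 9 + s
-606*K(-3) = -606*(9 - 3) = -606*6 = -3636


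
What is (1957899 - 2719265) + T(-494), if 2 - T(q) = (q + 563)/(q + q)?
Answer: -752227563/988 ≈ -7.6136e+5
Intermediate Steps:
T(q) = 2 - (563 + q)/(2*q) (T(q) = 2 - (q + 563)/(q + q) = 2 - (563 + q)/(2*q))
(1957899 - 2719265) + T(-494) = (1957899 - 2719265) + (1/2)*(-563 + 3*(-494))/(-494) = -761366 + (1/2)*(-1/494)*(-563 - 1482) = -761366 + (1/2)*(-1/494)*(-2045) = -761366 + 2045/988 = -752227563/988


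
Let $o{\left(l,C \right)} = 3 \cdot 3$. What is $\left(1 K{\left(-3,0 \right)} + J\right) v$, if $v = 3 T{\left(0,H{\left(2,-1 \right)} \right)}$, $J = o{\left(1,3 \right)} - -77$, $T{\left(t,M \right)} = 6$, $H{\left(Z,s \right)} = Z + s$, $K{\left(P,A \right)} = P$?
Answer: $1494$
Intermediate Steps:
$o{\left(l,C \right)} = 9$
$J = 86$ ($J = 9 - -77 = 9 + 77 = 86$)
$v = 18$ ($v = 3 \cdot 6 = 18$)
$\left(1 K{\left(-3,0 \right)} + J\right) v = \left(1 \left(-3\right) + 86\right) 18 = \left(-3 + 86\right) 18 = 83 \cdot 18 = 1494$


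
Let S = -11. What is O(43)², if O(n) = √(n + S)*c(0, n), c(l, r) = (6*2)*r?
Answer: 8520192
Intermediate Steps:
c(l, r) = 12*r
O(n) = 12*n*√(-11 + n) (O(n) = √(n - 11)*(12*n) = √(-11 + n)*(12*n) = 12*n*√(-11 + n))
O(43)² = (12*43*√(-11 + 43))² = (12*43*√32)² = (12*43*(4*√2))² = (2064*√2)² = 8520192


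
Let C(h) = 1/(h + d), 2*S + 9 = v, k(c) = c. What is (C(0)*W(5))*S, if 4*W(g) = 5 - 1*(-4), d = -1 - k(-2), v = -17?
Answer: -117/4 ≈ -29.250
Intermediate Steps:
S = -13 (S = -9/2 + (½)*(-17) = -9/2 - 17/2 = -13)
d = 1 (d = -1 - 1*(-2) = -1 + 2 = 1)
C(h) = 1/(1 + h) (C(h) = 1/(h + 1) = 1/(1 + h))
W(g) = 9/4 (W(g) = (5 - 1*(-4))/4 = (5 + 4)/4 = (¼)*9 = 9/4)
(C(0)*W(5))*S = ((9/4)/(1 + 0))*(-13) = ((9/4)/1)*(-13) = (1*(9/4))*(-13) = (9/4)*(-13) = -117/4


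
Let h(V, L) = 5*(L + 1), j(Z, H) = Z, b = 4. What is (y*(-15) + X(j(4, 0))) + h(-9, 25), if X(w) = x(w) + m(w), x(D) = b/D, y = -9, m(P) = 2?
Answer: 268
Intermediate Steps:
x(D) = 4/D
X(w) = 2 + 4/w (X(w) = 4/w + 2 = 2 + 4/w)
h(V, L) = 5 + 5*L (h(V, L) = 5*(1 + L) = 5 + 5*L)
(y*(-15) + X(j(4, 0))) + h(-9, 25) = (-9*(-15) + (2 + 4/4)) + (5 + 5*25) = (135 + (2 + 4*(1/4))) + (5 + 125) = (135 + (2 + 1)) + 130 = (135 + 3) + 130 = 138 + 130 = 268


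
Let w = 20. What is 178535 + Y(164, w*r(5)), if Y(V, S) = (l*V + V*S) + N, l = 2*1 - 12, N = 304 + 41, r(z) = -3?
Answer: 167400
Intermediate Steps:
N = 345
l = -10 (l = 2 - 12 = -10)
Y(V, S) = 345 - 10*V + S*V (Y(V, S) = (-10*V + V*S) + 345 = (-10*V + S*V) + 345 = 345 - 10*V + S*V)
178535 + Y(164, w*r(5)) = 178535 + (345 - 10*164 + (20*(-3))*164) = 178535 + (345 - 1640 - 60*164) = 178535 + (345 - 1640 - 9840) = 178535 - 11135 = 167400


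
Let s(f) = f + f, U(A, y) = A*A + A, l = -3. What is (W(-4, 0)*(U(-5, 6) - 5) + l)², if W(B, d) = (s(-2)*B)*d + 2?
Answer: 729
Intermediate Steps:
U(A, y) = A + A² (U(A, y) = A² + A = A + A²)
s(f) = 2*f
W(B, d) = 2 - 4*B*d (W(B, d) = ((2*(-2))*B)*d + 2 = (-4*B)*d + 2 = -4*B*d + 2 = 2 - 4*B*d)
(W(-4, 0)*(U(-5, 6) - 5) + l)² = ((2 - 4*(-4)*0)*(-5*(1 - 5) - 5) - 3)² = ((2 + 0)*(-5*(-4) - 5) - 3)² = (2*(20 - 5) - 3)² = (2*15 - 3)² = (30 - 3)² = 27² = 729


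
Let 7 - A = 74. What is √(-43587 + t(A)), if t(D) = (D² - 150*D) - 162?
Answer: I*√29210 ≈ 170.91*I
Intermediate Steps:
A = -67 (A = 7 - 1*74 = 7 - 74 = -67)
t(D) = -162 + D² - 150*D
√(-43587 + t(A)) = √(-43587 + (-162 + (-67)² - 150*(-67))) = √(-43587 + (-162 + 4489 + 10050)) = √(-43587 + 14377) = √(-29210) = I*√29210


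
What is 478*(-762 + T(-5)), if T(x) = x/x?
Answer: -363758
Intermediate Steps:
T(x) = 1
478*(-762 + T(-5)) = 478*(-762 + 1) = 478*(-761) = -363758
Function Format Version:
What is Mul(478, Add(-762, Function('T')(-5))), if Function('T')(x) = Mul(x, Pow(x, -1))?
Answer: -363758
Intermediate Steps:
Function('T')(x) = 1
Mul(478, Add(-762, Function('T')(-5))) = Mul(478, Add(-762, 1)) = Mul(478, -761) = -363758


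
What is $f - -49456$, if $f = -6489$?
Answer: $42967$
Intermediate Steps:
$f - -49456 = -6489 - -49456 = -6489 + 49456 = 42967$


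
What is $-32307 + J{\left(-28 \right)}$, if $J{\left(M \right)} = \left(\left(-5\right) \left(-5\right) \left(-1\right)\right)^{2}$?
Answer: $-31682$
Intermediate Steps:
$J{\left(M \right)} = 625$ ($J{\left(M \right)} = \left(25 \left(-1\right)\right)^{2} = \left(-25\right)^{2} = 625$)
$-32307 + J{\left(-28 \right)} = -32307 + 625 = -31682$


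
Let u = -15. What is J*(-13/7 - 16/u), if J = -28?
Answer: 332/15 ≈ 22.133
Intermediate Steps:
J*(-13/7 - 16/u) = -28*(-13/7 - 16/(-15)) = -28*(-13*⅐ - 16*(-1/15)) = -28*(-13/7 + 16/15) = -28*(-83/105) = 332/15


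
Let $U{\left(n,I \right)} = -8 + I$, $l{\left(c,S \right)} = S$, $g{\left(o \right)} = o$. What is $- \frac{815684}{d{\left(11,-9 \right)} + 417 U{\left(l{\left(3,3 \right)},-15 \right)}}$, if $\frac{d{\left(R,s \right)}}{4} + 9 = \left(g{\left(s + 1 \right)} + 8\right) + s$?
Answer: $\frac{815684}{9663} \approx 84.413$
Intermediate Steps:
$d{\left(R,s \right)} = 8 s$ ($d{\left(R,s \right)} = -36 + 4 \left(\left(\left(s + 1\right) + 8\right) + s\right) = -36 + 4 \left(\left(\left(1 + s\right) + 8\right) + s\right) = -36 + 4 \left(\left(9 + s\right) + s\right) = -36 + 4 \left(9 + 2 s\right) = -36 + \left(36 + 8 s\right) = 8 s$)
$- \frac{815684}{d{\left(11,-9 \right)} + 417 U{\left(l{\left(3,3 \right)},-15 \right)}} = - \frac{815684}{8 \left(-9\right) + 417 \left(-8 - 15\right)} = - \frac{815684}{-72 + 417 \left(-23\right)} = - \frac{815684}{-72 - 9591} = - \frac{815684}{-9663} = \left(-815684\right) \left(- \frac{1}{9663}\right) = \frac{815684}{9663}$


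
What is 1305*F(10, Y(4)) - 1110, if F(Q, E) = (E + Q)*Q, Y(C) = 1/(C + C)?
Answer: 524085/4 ≈ 1.3102e+5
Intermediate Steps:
Y(C) = 1/(2*C)
F(Q, E) = Q*(E + Q)
1305*F(10, Y(4)) - 1110 = 1305*(10*((½)/4 + 10)) - 1110 = 1305*(10*((½)*(¼) + 10)) - 1110 = 1305*(10*(⅛ + 10)) - 1110 = 1305*(10*(81/8)) - 1110 = 1305*(405/4) - 1110 = 528525/4 - 1110 = 524085/4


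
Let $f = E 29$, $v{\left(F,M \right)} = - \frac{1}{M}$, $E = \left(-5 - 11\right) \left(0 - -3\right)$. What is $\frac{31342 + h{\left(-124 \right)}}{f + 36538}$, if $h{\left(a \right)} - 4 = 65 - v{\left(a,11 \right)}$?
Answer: $\frac{172761}{193303} \approx 0.89373$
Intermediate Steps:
$E = -48$ ($E = - 16 \left(0 + 3\right) = \left(-16\right) 3 = -48$)
$f = -1392$ ($f = \left(-48\right) 29 = -1392$)
$h{\left(a \right)} = \frac{760}{11}$ ($h{\left(a \right)} = 4 + \left(65 - - \frac{1}{11}\right) = 4 + \left(65 + \frac{1}{11}\right) = 4 + \frac{716}{11} = \frac{760}{11}$)
$\frac{31342 + h{\left(-124 \right)}}{f + 36538} = \frac{31342 + \frac{760}{11}}{-1392 + 36538} = \frac{345522}{11 \cdot 35146} = \frac{345522}{11} \cdot \frac{1}{35146} = \frac{172761}{193303}$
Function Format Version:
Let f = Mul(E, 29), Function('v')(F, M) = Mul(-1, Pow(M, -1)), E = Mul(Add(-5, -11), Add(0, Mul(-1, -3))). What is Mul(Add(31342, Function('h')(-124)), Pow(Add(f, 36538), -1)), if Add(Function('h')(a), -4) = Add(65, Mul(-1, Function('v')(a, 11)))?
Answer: Rational(172761, 193303) ≈ 0.89373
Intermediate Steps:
E = -48 (E = Mul(-16, Add(0, 3)) = Mul(-16, 3) = -48)
f = -1392 (f = Mul(-48, 29) = -1392)
Function('h')(a) = Rational(760, 11) (Function('h')(a) = Add(4, Add(65, Mul(-1, Mul(-1, Pow(11, -1))))) = Add(4, Add(65, Mul(-1, Mul(-1, Rational(1, 11))))) = Add(4, Add(65, Mul(-1, Rational(-1, 11)))) = Add(4, Add(65, Rational(1, 11))) = Add(4, Rational(716, 11)) = Rational(760, 11))
Mul(Add(31342, Function('h')(-124)), Pow(Add(f, 36538), -1)) = Mul(Add(31342, Rational(760, 11)), Pow(Add(-1392, 36538), -1)) = Mul(Rational(345522, 11), Pow(35146, -1)) = Mul(Rational(345522, 11), Rational(1, 35146)) = Rational(172761, 193303)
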